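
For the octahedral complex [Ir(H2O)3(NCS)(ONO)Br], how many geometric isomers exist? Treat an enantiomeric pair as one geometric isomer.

4

The six octahedral sites form three mutually perpendicular trans pairs.
Systematic placement gives 4 geometric isomers: H2O mer (3 arrangements); H2O fac (chiral).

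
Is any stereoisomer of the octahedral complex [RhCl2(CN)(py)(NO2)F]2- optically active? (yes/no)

yes

An octahedron has six vertices in three trans pairs; every non-trans pair is cis.
Exhaustive case analysis gives 9 geometric isomers.
Of these, 6 lack any improper symmetry element and so occur as enantiomeric pairs, giving 9 + 6 = 15 stereoisomers in total.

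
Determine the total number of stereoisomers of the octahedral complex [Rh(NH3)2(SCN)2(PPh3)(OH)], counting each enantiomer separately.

In an octahedral complex each vertex has one trans partner and four cis neighbours.
Systematic placement gives 6 geometric isomers: NH3 trans, SCN trans; NH3 trans, SCN cis; NH3 cis, SCN trans; NH3 cis, SCN cis (3 arrangements, 2 chiral).
Of these, 2 lack any improper symmetry element and so occur as enantiomeric pairs, giving 6 + 2 = 8 stereoisomers in total.

8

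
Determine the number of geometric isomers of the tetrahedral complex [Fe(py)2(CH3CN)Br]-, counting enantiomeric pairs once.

1

All four vertices of a tetrahedron are equivalent and mutually adjacent, so cis/trans isomerism cannot arise.
Only one geometric arrangement is possible.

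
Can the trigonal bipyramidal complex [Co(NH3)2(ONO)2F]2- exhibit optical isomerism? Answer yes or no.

A trigonal bipyramid has two axial and three equatorial sites, which are chemically inequivalent.
Placing the ligands in turn and identifying arrangements related by rotation or reflection leaves 5 distinct geometric isomers.
One of these lacks any improper symmetry element and so occurs as an enantiomeric pair, giving 5 + 1 = 6 stereoisomers in total.

yes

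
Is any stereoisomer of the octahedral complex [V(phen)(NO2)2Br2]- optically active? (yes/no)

In an octahedral complex each vertex has one trans partner and four cis neighbours.
Each phen is bidentate and must span two cis positions.
Systematic placement gives 3 geometric isomers: NO2 cis, Br trans; NO2 cis, Br cis (chiral); NO2 trans, Br cis.
One of these lacks any improper symmetry element and so occurs as an enantiomeric pair, giving 3 + 1 = 4 stereoisomers in total.

yes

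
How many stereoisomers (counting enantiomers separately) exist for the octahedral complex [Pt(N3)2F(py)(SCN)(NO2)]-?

Placing the ligands in turn and identifying arrangements related by rotation or reflection leaves 9 distinct geometric isomers.
Of these, 6 lack any improper symmetry element and so occur as enantiomeric pairs, giving 9 + 6 = 15 stereoisomers in total.

15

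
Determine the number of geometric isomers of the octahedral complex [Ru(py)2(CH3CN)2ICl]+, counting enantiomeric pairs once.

An octahedron has six vertices in three trans pairs; every non-trans pair is cis.
The distinct arrangements are (6 in all): py trans, CH3CN trans; py cis, CH3CN trans; py trans, CH3CN cis; py cis, CH3CN cis (3 arrangements, 2 chiral).

6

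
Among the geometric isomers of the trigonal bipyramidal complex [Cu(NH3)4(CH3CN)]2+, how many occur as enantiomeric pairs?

In a trigonal bipyramid the two axial positions differ from the three equatorial ones.
Working through the distinct placements yields 2 geometric isomers: CH3CN axial; CH3CN equatorial.
Each arrangement has an internal mirror plane or centre of symmetry, so none is chiral.

0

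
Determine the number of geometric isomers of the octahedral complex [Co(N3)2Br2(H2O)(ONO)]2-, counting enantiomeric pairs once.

6

In an octahedral complex each vertex has one trans partner and four cis neighbours.
There are 6 geometric isomers: N3 cis, Br trans; N3 trans, Br trans; N3 cis, Br cis (3 arrangements, 2 chiral); N3 trans, Br cis.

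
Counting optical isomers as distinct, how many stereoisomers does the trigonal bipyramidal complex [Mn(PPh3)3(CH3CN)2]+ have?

A trigonal bipyramid has two axial and three equatorial sites, which are chemically inequivalent.
Working through the distinct placements yields 3 geometric isomers: CH3CN both axial; CH3CN one axial, one equatorial; CH3CN both equatorial.
Each arrangement has an internal mirror plane or centre of symmetry, so none is chiral.

3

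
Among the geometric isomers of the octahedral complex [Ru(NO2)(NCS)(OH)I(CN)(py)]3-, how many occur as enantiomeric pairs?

Systematic enumeration (placing each ligand type in turn and discarding arrangements equivalent by rotation or reflection) gives 15 geometric isomers.
Of these, 15 lack any improper symmetry element and so occur as enantiomeric pairs, giving 15 + 15 = 30 stereoisomers in total.

15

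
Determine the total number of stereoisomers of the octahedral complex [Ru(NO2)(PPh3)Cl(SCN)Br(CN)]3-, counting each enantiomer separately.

30

Placing the ligands in turn and identifying arrangements related by rotation or reflection leaves 15 distinct geometric isomers.
Of these, 15 lack any improper symmetry element and so occur as enantiomeric pairs, giving 15 + 15 = 30 stereoisomers in total.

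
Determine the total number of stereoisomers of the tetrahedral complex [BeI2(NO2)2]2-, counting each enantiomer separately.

1

Only one geometric arrangement is possible.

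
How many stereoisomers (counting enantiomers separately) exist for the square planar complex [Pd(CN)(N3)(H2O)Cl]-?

3

A square has two trans pairs of vertices; adjacent vertices are cis.
Systematic placement gives 3 geometric isomers: (CN/H2O trans, Cl/N3 trans); (CN/N3 trans, Cl/H2O trans); (CN/Cl trans, H2O/N3 trans).
Each arrangement has an internal mirror plane or centre of symmetry, so none is chiral.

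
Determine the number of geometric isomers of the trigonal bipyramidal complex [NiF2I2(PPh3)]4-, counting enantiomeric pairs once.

5

Placing the ligands in turn and identifying arrangements related by rotation or reflection leaves 5 distinct geometric isomers.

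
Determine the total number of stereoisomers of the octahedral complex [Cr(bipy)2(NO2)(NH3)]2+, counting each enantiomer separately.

Each bipy is bidentate and must span two cis positions.
Working through the distinct placements yields 2 geometric isomers: NO2 and NH3 mutually trans; NO2 and NH3 mutually cis (chiral).
One of these lacks any improper symmetry element and so occurs as an enantiomeric pair, giving 2 + 1 = 3 stereoisomers in total.

3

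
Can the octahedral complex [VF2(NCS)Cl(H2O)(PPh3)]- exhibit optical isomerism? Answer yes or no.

yes

An octahedron has six vertices in three trans pairs; every non-trans pair is cis.
Exhaustive case analysis gives 9 geometric isomers.
Of these, 6 lack any improper symmetry element and so occur as enantiomeric pairs, giving 9 + 6 = 15 stereoisomers in total.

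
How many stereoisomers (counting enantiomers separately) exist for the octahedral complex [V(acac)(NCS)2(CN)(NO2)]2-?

6

The six octahedral sites form three mutually perpendicular trans pairs.
Each acac is bidentate and must span two cis positions.
Working through the distinct placements yields 4 geometric isomers: NCS cis (3 arrangements, 2 chiral); NCS trans.
Of these, 2 lack any improper symmetry element and so occur as enantiomeric pairs, giving 4 + 2 = 6 stereoisomers in total.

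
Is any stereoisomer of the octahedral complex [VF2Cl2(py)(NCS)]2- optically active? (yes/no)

An octahedron has six vertices in three trans pairs; every non-trans pair is cis.
Systematic placement gives 6 geometric isomers: F trans, Cl trans; F cis, Cl trans; F cis, Cl cis (3 arrangements, 2 chiral); F trans, Cl cis.
Of these, 2 lack any improper symmetry element and so occur as enantiomeric pairs, giving 6 + 2 = 8 stereoisomers in total.

yes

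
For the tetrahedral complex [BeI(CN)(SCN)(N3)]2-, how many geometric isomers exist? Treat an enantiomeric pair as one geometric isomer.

1

Only one geometric arrangement is possible; it has no improper symmetry element, so it exists as a pair of enantiomers (2 stereoisomers).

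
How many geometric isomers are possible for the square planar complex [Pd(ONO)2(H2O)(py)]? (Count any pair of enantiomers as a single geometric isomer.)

2

Working through the distinct placements yields 2 geometric isomers: ONO cis; ONO trans.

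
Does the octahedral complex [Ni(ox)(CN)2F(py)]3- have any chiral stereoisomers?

yes

Each ox is bidentate and must span two cis positions.
There are 4 geometric isomers: CN trans; CN cis (3 arrangements, 2 chiral).
Of these, 2 lack any improper symmetry element and so occur as enantiomeric pairs, giving 4 + 2 = 6 stereoisomers in total.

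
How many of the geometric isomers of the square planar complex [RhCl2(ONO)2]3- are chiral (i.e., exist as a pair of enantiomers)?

0

In a square planar complex each vertex has one trans partner and two cis neighbours.
Working through the distinct placements yields 2 geometric isomers: Cl cis; Cl trans.
Each arrangement has an internal mirror plane or centre of symmetry, so none is chiral.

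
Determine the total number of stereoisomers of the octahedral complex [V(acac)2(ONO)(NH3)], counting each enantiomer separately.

3

The six octahedral sites form three mutually perpendicular trans pairs.
Each acac is bidentate and must span two cis positions.
The distinct arrangements are (2 in all): ONO and NH3 mutually trans; ONO and NH3 mutually cis (chiral).
One of these lacks any improper symmetry element and so occurs as an enantiomeric pair, giving 2 + 1 = 3 stereoisomers in total.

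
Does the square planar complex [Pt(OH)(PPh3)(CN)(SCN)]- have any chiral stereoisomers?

no

A square has two trans pairs of vertices; adjacent vertices are cis.
The distinct arrangements are (3 in all): (CN/PPh3 trans, OH/SCN trans); (CN/SCN trans, OH/PPh3 trans); (CN/OH trans, PPh3/SCN trans).
Each arrangement has an internal mirror plane or centre of symmetry, so none is chiral.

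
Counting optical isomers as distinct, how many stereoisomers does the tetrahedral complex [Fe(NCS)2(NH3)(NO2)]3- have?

1

All four vertices of a tetrahedron are equivalent and mutually adjacent, so cis/trans isomerism cannot arise.
Only one geometric arrangement is possible.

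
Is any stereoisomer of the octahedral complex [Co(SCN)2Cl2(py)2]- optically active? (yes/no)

The six octahedral sites form three mutually perpendicular trans pairs.
There are 5 geometric isomers: SCN trans, Cl trans, py trans; SCN cis, Cl trans, py cis; SCN cis, Cl cis, py trans; SCN cis, Cl cis, py cis (chiral); SCN trans, Cl cis, py cis.
One of these lacks any improper symmetry element and so occurs as an enantiomeric pair, giving 5 + 1 = 6 stereoisomers in total.

yes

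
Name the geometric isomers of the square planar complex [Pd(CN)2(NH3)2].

cis and trans

Systematic placement gives 2 geometric isomers: CN cis; CN trans.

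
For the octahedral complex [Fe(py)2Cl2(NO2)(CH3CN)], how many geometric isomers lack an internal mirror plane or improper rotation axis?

In an octahedral complex each vertex has one trans partner and four cis neighbours.
Systematic placement gives 6 geometric isomers: py trans, Cl cis; py cis, Cl cis (3 arrangements, 2 chiral); py trans, Cl trans; py cis, Cl trans.
Of these, 2 lack any improper symmetry element and so occur as enantiomeric pairs, giving 6 + 2 = 8 stereoisomers in total.

2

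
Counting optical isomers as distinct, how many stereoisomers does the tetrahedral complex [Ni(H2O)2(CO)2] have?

Only one geometric arrangement is possible.

1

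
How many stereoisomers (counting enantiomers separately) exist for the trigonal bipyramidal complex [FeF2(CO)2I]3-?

In a trigonal bipyramid the two axial positions differ from the three equatorial ones.
Exhaustive case analysis gives 5 geometric isomers.
One of these lacks any improper symmetry element and so occurs as an enantiomeric pair, giving 5 + 1 = 6 stereoisomers in total.

6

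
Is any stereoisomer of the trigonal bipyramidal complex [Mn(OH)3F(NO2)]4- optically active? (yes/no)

In a trigonal bipyramid the two axial positions differ from the three equatorial ones.
The distinct arrangements are (4 in all): F axial, NO2 axial; F axial, NO2 equatorial; F equatorial, NO2 axial; F equatorial, NO2 equatorial.
Each arrangement has an internal mirror plane or centre of symmetry, so none is chiral.

no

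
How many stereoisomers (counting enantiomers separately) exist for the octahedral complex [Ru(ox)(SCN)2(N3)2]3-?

4

The six octahedral sites form three mutually perpendicular trans pairs.
Each ox is bidentate and must span two cis positions.
The distinct arrangements are (3 in all): SCN cis, N3 trans; SCN cis, N3 cis (chiral); SCN trans, N3 cis.
One of these lacks any improper symmetry element and so occurs as an enantiomeric pair, giving 3 + 1 = 4 stereoisomers in total.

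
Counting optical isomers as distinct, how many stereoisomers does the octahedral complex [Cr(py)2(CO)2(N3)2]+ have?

The six octahedral sites form three mutually perpendicular trans pairs.
The distinct arrangements are (5 in all): py trans, CO trans, N3 trans; py cis, CO trans, N3 cis; py trans, CO cis, N3 cis; py cis, CO cis, N3 cis (chiral); py cis, CO cis, N3 trans.
One of these lacks any improper symmetry element and so occurs as an enantiomeric pair, giving 5 + 1 = 6 stereoisomers in total.

6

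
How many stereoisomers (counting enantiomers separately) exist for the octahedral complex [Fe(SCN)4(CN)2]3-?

Systematic placement gives 2 geometric isomers: CN trans; CN cis.
Each arrangement has an internal mirror plane or centre of symmetry, so none is chiral.

2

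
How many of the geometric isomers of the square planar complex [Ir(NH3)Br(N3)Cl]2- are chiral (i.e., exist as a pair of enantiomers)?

In a square planar complex each vertex has one trans partner and two cis neighbours.
The distinct arrangements are (3 in all): (Br/N3 trans, Cl/NH3 trans); (Br/NH3 trans, Cl/N3 trans); (Br/Cl trans, N3/NH3 trans).
Each arrangement has an internal mirror plane or centre of symmetry, so none is chiral.

0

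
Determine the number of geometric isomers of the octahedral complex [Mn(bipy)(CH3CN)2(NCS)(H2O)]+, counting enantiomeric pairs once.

4

In an octahedral complex each vertex has one trans partner and four cis neighbours.
Each bipy is bidentate and must span two cis positions.
There are 4 geometric isomers: CH3CN trans; CH3CN cis (3 arrangements, 2 chiral).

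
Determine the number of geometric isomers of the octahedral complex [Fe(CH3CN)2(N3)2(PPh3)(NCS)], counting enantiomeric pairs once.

The six octahedral sites form three mutually perpendicular trans pairs.
There are 6 geometric isomers: CH3CN trans, N3 trans; CH3CN trans, N3 cis; CH3CN cis, N3 cis (3 arrangements, 2 chiral); CH3CN cis, N3 trans.

6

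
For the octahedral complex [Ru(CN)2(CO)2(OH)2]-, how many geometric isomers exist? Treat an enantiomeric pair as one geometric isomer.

5

An octahedron has six vertices in three trans pairs; every non-trans pair is cis.
There are 5 geometric isomers: CN trans, CO trans, OH trans; CN trans, CO cis, OH cis; CN cis, CO cis, OH trans; CN cis, CO cis, OH cis (chiral); CN cis, CO trans, OH cis.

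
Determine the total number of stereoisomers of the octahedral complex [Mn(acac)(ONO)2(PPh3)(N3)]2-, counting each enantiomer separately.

6

In an octahedral complex each vertex has one trans partner and four cis neighbours.
Each acac is bidentate and must span two cis positions.
There are 4 geometric isomers: ONO cis (3 arrangements, 2 chiral); ONO trans.
Of these, 2 lack any improper symmetry element and so occur as enantiomeric pairs, giving 4 + 2 = 6 stereoisomers in total.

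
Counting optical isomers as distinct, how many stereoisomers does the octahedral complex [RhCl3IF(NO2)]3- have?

In an octahedral complex each vertex has one trans partner and four cis neighbours.
There are 4 geometric isomers: Cl mer (3 arrangements); Cl fac (chiral).
One of these lacks any improper symmetry element and so occurs as an enantiomeric pair, giving 4 + 1 = 5 stereoisomers in total.

5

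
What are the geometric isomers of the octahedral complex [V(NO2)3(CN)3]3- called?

fac and mer

The six octahedral sites form three mutually perpendicular trans pairs.
Systematic placement gives 2 geometric isomers: NO2 mer; NO2 fac.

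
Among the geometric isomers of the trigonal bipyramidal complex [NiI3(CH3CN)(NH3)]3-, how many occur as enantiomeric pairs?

0

A trigonal bipyramid has two axial and three equatorial sites, which are chemically inequivalent.
Working through the distinct placements yields 4 geometric isomers: CH3CN axial, NH3 equatorial; CH3CN axial, NH3 axial; CH3CN equatorial, NH3 equatorial; CH3CN equatorial, NH3 axial.
Each arrangement has an internal mirror plane or centre of symmetry, so none is chiral.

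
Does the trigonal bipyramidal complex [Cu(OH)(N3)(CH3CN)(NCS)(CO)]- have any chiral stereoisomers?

yes

Exhaustive case analysis gives 10 geometric isomers.
Of these, 10 lack any improper symmetry element and so occur as enantiomeric pairs, giving 10 + 10 = 20 stereoisomers in total.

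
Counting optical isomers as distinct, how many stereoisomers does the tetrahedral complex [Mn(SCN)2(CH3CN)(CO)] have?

1

All four vertices of a tetrahedron are equivalent and mutually adjacent, so cis/trans isomerism cannot arise.
Only one geometric arrangement is possible.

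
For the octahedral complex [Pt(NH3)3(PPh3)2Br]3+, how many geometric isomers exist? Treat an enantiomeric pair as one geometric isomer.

3

The distinct arrangements are (3 in all): NH3 mer, PPh3 trans; NH3 fac, PPh3 cis; NH3 mer, PPh3 cis.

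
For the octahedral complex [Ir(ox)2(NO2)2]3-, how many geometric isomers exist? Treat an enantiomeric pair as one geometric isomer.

2

Each ox is bidentate and must span two cis positions.
The distinct arrangements are (2 in all): NO2 trans; NO2 cis (chiral).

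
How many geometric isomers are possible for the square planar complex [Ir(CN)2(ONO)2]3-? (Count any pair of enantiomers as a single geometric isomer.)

Working through the distinct placements yields 2 geometric isomers: CN cis; CN trans.

2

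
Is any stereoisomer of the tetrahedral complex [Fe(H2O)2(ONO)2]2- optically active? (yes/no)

All four vertices of a tetrahedron are equivalent and mutually adjacent, so cis/trans isomerism cannot arise.
Only one geometric arrangement is possible.

no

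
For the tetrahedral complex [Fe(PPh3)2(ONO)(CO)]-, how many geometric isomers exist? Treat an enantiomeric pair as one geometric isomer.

1

In a tetrahedral complex all four positions are equivalent and every pair of ligands is adjacent — there is no cis/trans distinction.
Only one geometric arrangement is possible.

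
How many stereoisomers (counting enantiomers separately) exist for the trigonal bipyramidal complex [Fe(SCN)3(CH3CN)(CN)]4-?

4

In a trigonal bipyramid the two axial positions differ from the three equatorial ones.
Systematic placement gives 4 geometric isomers: CH3CN axial, CN axial; CH3CN axial, CN equatorial; CH3CN equatorial, CN axial; CH3CN equatorial, CN equatorial.
Each arrangement has an internal mirror plane or centre of symmetry, so none is chiral.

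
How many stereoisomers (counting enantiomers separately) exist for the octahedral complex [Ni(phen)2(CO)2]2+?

An octahedron has six vertices in three trans pairs; every non-trans pair is cis.
Each phen is bidentate and must span two cis positions.
Working through the distinct placements yields 2 geometric isomers: CO trans; CO cis (chiral).
One of these lacks any improper symmetry element and so occurs as an enantiomeric pair, giving 2 + 1 = 3 stereoisomers in total.

3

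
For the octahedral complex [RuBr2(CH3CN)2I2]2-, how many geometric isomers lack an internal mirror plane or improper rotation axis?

In an octahedral complex each vertex has one trans partner and four cis neighbours.
There are 5 geometric isomers: Br trans, CH3CN trans, I trans; Br trans, CH3CN cis, I cis; Br cis, CH3CN cis, I trans; Br cis, CH3CN cis, I cis (chiral); Br cis, CH3CN trans, I cis.
One of these lacks any improper symmetry element and so occurs as an enantiomeric pair, giving 5 + 1 = 6 stereoisomers in total.

1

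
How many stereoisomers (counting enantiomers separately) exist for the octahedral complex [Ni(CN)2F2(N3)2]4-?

The distinct arrangements are (5 in all): CN trans, F trans, N3 trans; CN trans, F cis, N3 cis; CN cis, F cis, N3 trans; CN cis, F cis, N3 cis (chiral); CN cis, F trans, N3 cis.
One of these lacks any improper symmetry element and so occurs as an enantiomeric pair, giving 5 + 1 = 6 stereoisomers in total.

6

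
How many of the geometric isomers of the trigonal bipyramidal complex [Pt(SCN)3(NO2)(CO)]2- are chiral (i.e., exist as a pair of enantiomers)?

In a trigonal bipyramid the two axial positions differ from the three equatorial ones.
Systematic placement gives 4 geometric isomers: NO2 axial, CO axial; NO2 equatorial, CO axial; NO2 axial, CO equatorial; NO2 equatorial, CO equatorial.
Each arrangement has an internal mirror plane or centre of symmetry, so none is chiral.

0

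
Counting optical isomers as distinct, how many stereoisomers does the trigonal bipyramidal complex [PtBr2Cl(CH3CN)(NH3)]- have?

10

A trigonal bipyramid has two axial and three equatorial sites, which are chemically inequivalent.
Placing the ligands in turn and identifying arrangements related by rotation or reflection leaves 7 distinct geometric isomers.
Of these, 3 lack any improper symmetry element and so occur as enantiomeric pairs, giving 7 + 3 = 10 stereoisomers in total.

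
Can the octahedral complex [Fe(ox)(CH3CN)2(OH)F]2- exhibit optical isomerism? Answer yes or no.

The six octahedral sites form three mutually perpendicular trans pairs.
Each ox is bidentate and must span two cis positions.
Systematic placement gives 4 geometric isomers: CH3CN trans; CH3CN cis (3 arrangements, 2 chiral).
Of these, 2 lack any improper symmetry element and so occur as enantiomeric pairs, giving 4 + 2 = 6 stereoisomers in total.

yes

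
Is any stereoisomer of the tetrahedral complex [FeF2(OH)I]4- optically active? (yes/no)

no

All four vertices of a tetrahedron are equivalent and mutually adjacent, so cis/trans isomerism cannot arise.
Only one geometric arrangement is possible.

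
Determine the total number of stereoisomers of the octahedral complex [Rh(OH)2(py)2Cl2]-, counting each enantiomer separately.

In an octahedral complex each vertex has one trans partner and four cis neighbours.
There are 5 geometric isomers: OH trans, py trans, Cl trans; OH cis, py cis, Cl trans; OH cis, py trans, Cl cis; OH cis, py cis, Cl cis (chiral); OH trans, py cis, Cl cis.
One of these lacks any improper symmetry element and so occurs as an enantiomeric pair, giving 5 + 1 = 6 stereoisomers in total.

6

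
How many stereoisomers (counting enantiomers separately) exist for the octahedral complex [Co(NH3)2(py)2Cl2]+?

6

Systematic placement gives 5 geometric isomers: NH3 trans, py trans, Cl trans; NH3 cis, py cis, Cl trans; NH3 cis, py trans, Cl cis; NH3 cis, py cis, Cl cis (chiral); NH3 trans, py cis, Cl cis.
One of these lacks any improper symmetry element and so occurs as an enantiomeric pair, giving 5 + 1 = 6 stereoisomers in total.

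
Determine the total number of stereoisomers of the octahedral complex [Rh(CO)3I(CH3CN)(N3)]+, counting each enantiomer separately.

5

An octahedron has six vertices in three trans pairs; every non-trans pair is cis.
Working through the distinct placements yields 4 geometric isomers: CO mer (3 arrangements); CO fac (chiral).
One of these lacks any improper symmetry element and so occurs as an enantiomeric pair, giving 4 + 1 = 5 stereoisomers in total.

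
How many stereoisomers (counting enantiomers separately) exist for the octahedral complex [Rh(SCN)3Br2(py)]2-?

In an octahedral complex each vertex has one trans partner and four cis neighbours.
Systematic placement gives 3 geometric isomers: SCN mer, Br trans; SCN fac, Br cis; SCN mer, Br cis.
Each arrangement has an internal mirror plane or centre of symmetry, so none is chiral.

3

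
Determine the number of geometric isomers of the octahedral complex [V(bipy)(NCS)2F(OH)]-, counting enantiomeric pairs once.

In an octahedral complex each vertex has one trans partner and four cis neighbours.
Each bipy is bidentate and must span two cis positions.
There are 4 geometric isomers: NCS cis (3 arrangements, 2 chiral); NCS trans.

4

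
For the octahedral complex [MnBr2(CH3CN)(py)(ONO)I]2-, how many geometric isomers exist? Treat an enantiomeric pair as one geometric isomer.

9

An octahedron has six vertices in three trans pairs; every non-trans pair is cis.
Exhaustive case analysis gives 9 geometric isomers.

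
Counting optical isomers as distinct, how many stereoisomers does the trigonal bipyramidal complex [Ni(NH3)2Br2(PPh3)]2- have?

A trigonal bipyramid has two axial and three equatorial sites, which are chemically inequivalent.
Placing the ligands in turn and identifying arrangements related by rotation or reflection leaves 5 distinct geometric isomers.
One of these lacks any improper symmetry element and so occurs as an enantiomeric pair, giving 5 + 1 = 6 stereoisomers in total.

6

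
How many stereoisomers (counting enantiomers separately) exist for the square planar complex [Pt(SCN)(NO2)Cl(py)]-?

3

In a square planar complex each vertex has one trans partner and two cis neighbours.
There are 3 geometric isomers: (Cl/SCN trans, NO2/py trans); (Cl/py trans, NO2/SCN trans); (Cl/NO2 trans, SCN/py trans).
Each arrangement has an internal mirror plane or centre of symmetry, so none is chiral.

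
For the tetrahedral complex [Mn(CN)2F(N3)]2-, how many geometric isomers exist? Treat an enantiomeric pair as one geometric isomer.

Only one geometric arrangement is possible.

1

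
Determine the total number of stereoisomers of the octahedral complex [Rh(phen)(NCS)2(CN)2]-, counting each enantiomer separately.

4

The six octahedral sites form three mutually perpendicular trans pairs.
Each phen is bidentate and must span two cis positions.
Systematic placement gives 3 geometric isomers: NCS cis, CN trans; NCS cis, CN cis (chiral); NCS trans, CN cis.
One of these lacks any improper symmetry element and so occurs as an enantiomeric pair, giving 3 + 1 = 4 stereoisomers in total.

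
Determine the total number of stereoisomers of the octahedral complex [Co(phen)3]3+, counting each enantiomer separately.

2

Each phen is bidentate and must span two cis positions.
Only one geometric arrangement is possible; it has no improper symmetry element, so it exists as a pair of enantiomers (2 stereoisomers).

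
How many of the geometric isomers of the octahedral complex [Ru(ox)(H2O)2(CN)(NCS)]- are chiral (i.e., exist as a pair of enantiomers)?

Each ox is bidentate and must span two cis positions.
Systematic placement gives 4 geometric isomers: H2O cis (3 arrangements, 2 chiral); H2O trans.
Of these, 2 lack any improper symmetry element and so occur as enantiomeric pairs, giving 4 + 2 = 6 stereoisomers in total.

2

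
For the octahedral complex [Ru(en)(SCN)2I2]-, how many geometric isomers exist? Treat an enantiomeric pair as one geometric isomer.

3

Each en is bidentate and must span two cis positions.
Systematic placement gives 3 geometric isomers: SCN cis, I trans; SCN cis, I cis (chiral); SCN trans, I cis.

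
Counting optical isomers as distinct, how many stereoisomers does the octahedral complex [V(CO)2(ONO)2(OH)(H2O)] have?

8

The six octahedral sites form three mutually perpendicular trans pairs.
Working through the distinct placements yields 6 geometric isomers: CO trans, ONO trans; CO trans, ONO cis; CO cis, ONO trans; CO cis, ONO cis (3 arrangements, 2 chiral).
Of these, 2 lack any improper symmetry element and so occur as enantiomeric pairs, giving 6 + 2 = 8 stereoisomers in total.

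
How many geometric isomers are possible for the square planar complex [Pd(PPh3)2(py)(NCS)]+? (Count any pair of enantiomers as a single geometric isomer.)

2

A square has two trans pairs of vertices; adjacent vertices are cis.
Systematic placement gives 2 geometric isomers: PPh3 cis; PPh3 trans.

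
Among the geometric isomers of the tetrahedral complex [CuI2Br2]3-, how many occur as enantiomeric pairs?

In a tetrahedral complex all four positions are equivalent and every pair of ligands is adjacent — there is no cis/trans distinction.
Only one geometric arrangement is possible.

0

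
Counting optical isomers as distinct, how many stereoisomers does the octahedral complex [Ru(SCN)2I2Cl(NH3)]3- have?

An octahedron has six vertices in three trans pairs; every non-trans pair is cis.
Working through the distinct placements yields 6 geometric isomers: SCN trans, I cis; SCN cis, I cis (3 arrangements, 2 chiral); SCN trans, I trans; SCN cis, I trans.
Of these, 2 lack any improper symmetry element and so occur as enantiomeric pairs, giving 6 + 2 = 8 stereoisomers in total.

8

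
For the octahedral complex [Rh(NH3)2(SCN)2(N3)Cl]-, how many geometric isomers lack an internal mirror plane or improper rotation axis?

The six octahedral sites form three mutually perpendicular trans pairs.
Systematic placement gives 6 geometric isomers: NH3 trans, SCN trans; NH3 cis, SCN cis (3 arrangements, 2 chiral); NH3 cis, SCN trans; NH3 trans, SCN cis.
Of these, 2 lack any improper symmetry element and so occur as enantiomeric pairs, giving 6 + 2 = 8 stereoisomers in total.

2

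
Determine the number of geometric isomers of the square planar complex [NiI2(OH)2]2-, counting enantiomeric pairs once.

In a square planar complex each vertex has one trans partner and two cis neighbours.
Working through the distinct placements yields 2 geometric isomers: I cis; I trans.

2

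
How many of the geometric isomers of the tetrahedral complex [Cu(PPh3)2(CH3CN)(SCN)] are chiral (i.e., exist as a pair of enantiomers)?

0

Only one geometric arrangement is possible.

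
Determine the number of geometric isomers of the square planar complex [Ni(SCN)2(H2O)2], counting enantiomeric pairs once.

2

A square has two trans pairs of vertices; adjacent vertices are cis.
Working through the distinct placements yields 2 geometric isomers: SCN cis; SCN trans.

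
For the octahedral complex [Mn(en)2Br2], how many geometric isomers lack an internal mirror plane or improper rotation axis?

In an octahedral complex each vertex has one trans partner and four cis neighbours.
Each en is bidentate and must span two cis positions.
Working through the distinct placements yields 2 geometric isomers: Br trans; Br cis (chiral).
One of these lacks any improper symmetry element and so occurs as an enantiomeric pair, giving 2 + 1 = 3 stereoisomers in total.

1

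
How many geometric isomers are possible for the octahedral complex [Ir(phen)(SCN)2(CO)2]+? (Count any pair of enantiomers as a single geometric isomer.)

Each phen is bidentate and must span two cis positions.
There are 3 geometric isomers: SCN cis, CO trans; SCN cis, CO cis (chiral); SCN trans, CO cis.

3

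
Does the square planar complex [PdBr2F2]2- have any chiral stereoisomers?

no

In a square planar complex each vertex has one trans partner and two cis neighbours.
The distinct arrangements are (2 in all): Br cis; Br trans.
Each arrangement has an internal mirror plane or centre of symmetry, so none is chiral.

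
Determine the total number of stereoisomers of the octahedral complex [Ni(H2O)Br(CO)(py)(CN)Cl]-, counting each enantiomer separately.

30

An octahedron has six vertices in three trans pairs; every non-trans pair is cis.
Exhaustive case analysis gives 15 geometric isomers.
Of these, 15 lack any improper symmetry element and so occur as enantiomeric pairs, giving 15 + 15 = 30 stereoisomers in total.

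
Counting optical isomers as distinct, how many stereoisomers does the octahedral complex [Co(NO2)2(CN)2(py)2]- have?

An octahedron has six vertices in three trans pairs; every non-trans pair is cis.
The distinct arrangements are (5 in all): NO2 trans, CN trans, py trans; NO2 cis, CN trans, py cis; NO2 cis, CN cis, py trans; NO2 cis, CN cis, py cis (chiral); NO2 trans, CN cis, py cis.
One of these lacks any improper symmetry element and so occurs as an enantiomeric pair, giving 5 + 1 = 6 stereoisomers in total.

6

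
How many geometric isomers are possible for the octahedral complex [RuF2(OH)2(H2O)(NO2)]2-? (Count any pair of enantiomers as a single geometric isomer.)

6

The six octahedral sites form three mutually perpendicular trans pairs.
Systematic placement gives 6 geometric isomers: F trans, OH trans; F trans, OH cis; F cis, OH trans; F cis, OH cis (3 arrangements, 2 chiral).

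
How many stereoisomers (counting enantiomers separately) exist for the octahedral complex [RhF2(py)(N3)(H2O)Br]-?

15

An octahedron has six vertices in three trans pairs; every non-trans pair is cis.
Exhaustive case analysis gives 9 geometric isomers.
Of these, 6 lack any improper symmetry element and so occur as enantiomeric pairs, giving 9 + 6 = 15 stereoisomers in total.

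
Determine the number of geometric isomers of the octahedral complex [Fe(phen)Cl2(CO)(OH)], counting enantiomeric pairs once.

4

An octahedron has six vertices in three trans pairs; every non-trans pair is cis.
Each phen is bidentate and must span two cis positions.
Working through the distinct placements yields 4 geometric isomers: Cl cis (3 arrangements, 2 chiral); Cl trans.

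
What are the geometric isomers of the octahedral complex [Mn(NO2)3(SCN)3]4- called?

Working through the distinct placements yields 2 geometric isomers: NO2 mer; NO2 fac.

fac and mer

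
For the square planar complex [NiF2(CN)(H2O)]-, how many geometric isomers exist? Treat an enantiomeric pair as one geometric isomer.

2

A square has two trans pairs of vertices; adjacent vertices are cis.
Working through the distinct placements yields 2 geometric isomers: F cis; F trans.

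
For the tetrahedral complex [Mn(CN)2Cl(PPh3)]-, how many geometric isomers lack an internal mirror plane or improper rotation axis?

All four vertices of a tetrahedron are equivalent and mutually adjacent, so cis/trans isomerism cannot arise.
Only one geometric arrangement is possible.

0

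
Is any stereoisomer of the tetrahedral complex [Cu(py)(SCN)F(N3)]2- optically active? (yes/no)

yes

In a tetrahedral complex all four positions are equivalent and every pair of ligands is adjacent — there is no cis/trans distinction.
Only one geometric arrangement is possible; it has no improper symmetry element, so it exists as a pair of enantiomers (2 stereoisomers).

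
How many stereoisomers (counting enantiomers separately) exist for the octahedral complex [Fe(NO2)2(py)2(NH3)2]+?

An octahedron has six vertices in three trans pairs; every non-trans pair is cis.
There are 5 geometric isomers: NO2 trans, py trans, NH3 trans; NO2 cis, py cis, NH3 trans; NO2 cis, py trans, NH3 cis; NO2 cis, py cis, NH3 cis (chiral); NO2 trans, py cis, NH3 cis.
One of these lacks any improper symmetry element and so occurs as an enantiomeric pair, giving 5 + 1 = 6 stereoisomers in total.

6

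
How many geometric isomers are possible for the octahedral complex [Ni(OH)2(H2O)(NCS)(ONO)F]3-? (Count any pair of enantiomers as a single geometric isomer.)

9

In an octahedral complex each vertex has one trans partner and four cis neighbours.
Exhaustive case analysis gives 9 geometric isomers.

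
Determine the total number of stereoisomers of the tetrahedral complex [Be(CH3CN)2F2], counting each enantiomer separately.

Only one geometric arrangement is possible.

1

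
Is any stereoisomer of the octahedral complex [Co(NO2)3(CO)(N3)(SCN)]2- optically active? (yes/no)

An octahedron has six vertices in three trans pairs; every non-trans pair is cis.
There are 4 geometric isomers: NO2 mer (3 arrangements); NO2 fac (chiral).
One of these lacks any improper symmetry element and so occurs as an enantiomeric pair, giving 4 + 1 = 5 stereoisomers in total.

yes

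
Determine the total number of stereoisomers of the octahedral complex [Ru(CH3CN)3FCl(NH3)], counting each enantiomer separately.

Working through the distinct placements yields 4 geometric isomers: CH3CN mer (3 arrangements); CH3CN fac (chiral).
One of these lacks any improper symmetry element and so occurs as an enantiomeric pair, giving 4 + 1 = 5 stereoisomers in total.

5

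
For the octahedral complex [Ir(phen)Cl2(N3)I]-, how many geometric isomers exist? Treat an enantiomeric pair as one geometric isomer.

4

An octahedron has six vertices in three trans pairs; every non-trans pair is cis.
Each phen is bidentate and must span two cis positions.
There are 4 geometric isomers: Cl trans; Cl cis (3 arrangements, 2 chiral).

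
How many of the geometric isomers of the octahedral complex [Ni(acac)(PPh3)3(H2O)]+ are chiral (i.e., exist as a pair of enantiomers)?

0

An octahedron has six vertices in three trans pairs; every non-trans pair is cis.
Each acac is bidentate and must span two cis positions.
Working through the distinct placements yields 2 geometric isomers: PPh3 fac; PPh3 mer.
Each arrangement has an internal mirror plane or centre of symmetry, so none is chiral.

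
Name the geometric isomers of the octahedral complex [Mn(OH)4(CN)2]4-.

cis and trans

An octahedron has six vertices in three trans pairs; every non-trans pair is cis.
Working through the distinct placements yields 2 geometric isomers: CN trans; CN cis.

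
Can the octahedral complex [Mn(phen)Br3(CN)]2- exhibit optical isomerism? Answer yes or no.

no

The six octahedral sites form three mutually perpendicular trans pairs.
Each phen is bidentate and must span two cis positions.
Working through the distinct placements yields 2 geometric isomers: Br mer; Br fac.
Each arrangement has an internal mirror plane or centre of symmetry, so none is chiral.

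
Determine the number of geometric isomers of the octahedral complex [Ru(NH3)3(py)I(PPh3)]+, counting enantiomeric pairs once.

The six octahedral sites form three mutually perpendicular trans pairs.
Systematic placement gives 4 geometric isomers: NH3 mer (3 arrangements); NH3 fac (chiral).

4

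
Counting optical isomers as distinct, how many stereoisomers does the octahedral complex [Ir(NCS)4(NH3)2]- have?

2

An octahedron has six vertices in three trans pairs; every non-trans pair is cis.
Systematic placement gives 2 geometric isomers: NH3 trans; NH3 cis.
Each arrangement has an internal mirror plane or centre of symmetry, so none is chiral.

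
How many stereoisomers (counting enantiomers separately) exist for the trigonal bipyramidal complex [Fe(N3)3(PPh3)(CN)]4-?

In a trigonal bipyramid the two axial positions differ from the three equatorial ones.
There are 4 geometric isomers: PPh3 equatorial, CN axial; PPh3 axial, CN axial; PPh3 equatorial, CN equatorial; PPh3 axial, CN equatorial.
Each arrangement has an internal mirror plane or centre of symmetry, so none is chiral.

4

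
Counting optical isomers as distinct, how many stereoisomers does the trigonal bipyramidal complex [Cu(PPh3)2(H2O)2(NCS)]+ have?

6

A trigonal bipyramid has two axial and three equatorial sites, which are chemically inequivalent.
Exhaustive case analysis gives 5 geometric isomers.
One of these lacks any improper symmetry element and so occurs as an enantiomeric pair, giving 5 + 1 = 6 stereoisomers in total.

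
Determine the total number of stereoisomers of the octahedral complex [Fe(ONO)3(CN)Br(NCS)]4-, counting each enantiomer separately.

5

Systematic placement gives 4 geometric isomers: ONO mer (3 arrangements); ONO fac (chiral).
One of these lacks any improper symmetry element and so occurs as an enantiomeric pair, giving 4 + 1 = 5 stereoisomers in total.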